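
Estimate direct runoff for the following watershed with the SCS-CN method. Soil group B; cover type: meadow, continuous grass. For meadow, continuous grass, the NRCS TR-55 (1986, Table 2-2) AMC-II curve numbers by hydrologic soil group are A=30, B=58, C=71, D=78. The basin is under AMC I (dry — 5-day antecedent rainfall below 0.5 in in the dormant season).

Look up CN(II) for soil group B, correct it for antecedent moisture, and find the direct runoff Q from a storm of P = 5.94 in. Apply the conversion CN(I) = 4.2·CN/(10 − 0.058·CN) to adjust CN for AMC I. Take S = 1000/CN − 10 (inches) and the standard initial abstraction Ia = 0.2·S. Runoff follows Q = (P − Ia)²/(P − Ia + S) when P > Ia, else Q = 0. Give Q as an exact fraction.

Q = 13053769/41488850 in ≈ 0.315 in

NRCS table: meadow, continuous grass, soil group B → CN(II) = 58
Dry (AMC I): CN(I) = 4.2·58/(10 − 0.058·58) = (1218/5)/(1659/250) = 2900/79 ≈ 36.709
Max retention: S = 1000/(2900/79) − 10 = 500/29 in (≈ 17.241 in)
Ia = 0.2S: 0.2·17.241 = 3.448 in (exactly 100/29)
Excess rainfall: 5.940 − 3.448 = 2.492 in; P > Ia so Q > 0
Q: (3613/1450)² ÷ (28613/1450) = 13053769/41488850 in (≈ 0.315 in)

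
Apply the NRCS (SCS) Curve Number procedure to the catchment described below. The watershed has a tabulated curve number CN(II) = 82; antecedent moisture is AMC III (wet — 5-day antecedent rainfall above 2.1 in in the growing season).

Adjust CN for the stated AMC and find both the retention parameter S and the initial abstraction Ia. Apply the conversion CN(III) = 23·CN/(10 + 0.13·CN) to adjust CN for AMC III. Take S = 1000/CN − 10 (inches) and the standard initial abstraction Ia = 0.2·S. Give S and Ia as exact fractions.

Wet (AMC III): CN(III) = 23·82/(10 + 0.13·82) = 1886/(1033/50) = 94300/1033 ≈ 91.288
Retention S: 1000/CN − 10 with CN=91.288 → S = 900/943 ≈ 0.954 in
Initial abstraction Ia = S/5 = (900/943)/5 = 180/943 ≈ 0.191 in

S = 900/943 in ≈ 0.954 in; Ia = 180/943 in ≈ 0.191 in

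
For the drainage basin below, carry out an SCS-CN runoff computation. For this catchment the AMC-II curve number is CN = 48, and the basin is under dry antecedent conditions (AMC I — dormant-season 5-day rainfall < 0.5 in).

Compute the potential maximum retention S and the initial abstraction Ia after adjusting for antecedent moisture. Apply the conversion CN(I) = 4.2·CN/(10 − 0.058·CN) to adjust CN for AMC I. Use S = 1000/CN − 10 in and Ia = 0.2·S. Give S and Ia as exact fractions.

Dry (AMC I): CN(I) = 4.2·48/(10 − 0.058·48) = (1008/5)/(902/125) = 12600/451 ≈ 27.938
Retention S: 1000/CN − 10 with CN=27.938 → S = 1625/63 ≈ 25.794 in
Ia = 0.2·(1625/63) = 325/63 in ≈ 5.159 in

S = 1625/63 in ≈ 25.794 in; Ia = 325/63 in ≈ 5.159 in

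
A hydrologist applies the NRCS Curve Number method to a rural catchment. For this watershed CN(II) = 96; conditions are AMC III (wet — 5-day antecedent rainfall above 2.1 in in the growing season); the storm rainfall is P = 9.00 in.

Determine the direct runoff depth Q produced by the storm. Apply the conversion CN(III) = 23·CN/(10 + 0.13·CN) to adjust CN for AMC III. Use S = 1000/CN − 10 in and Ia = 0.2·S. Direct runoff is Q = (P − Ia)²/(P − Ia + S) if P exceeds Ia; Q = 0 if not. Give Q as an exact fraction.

CN(III) from CN(II)=96: (23·96)/(10 + 0.13·96) = 27600/281 ≈ 98.221
S = 1000/(27600/281) − 10 = 25/138 in ≈ 0.181 in
Ia = 0.2S: 0.2·0.181 = 0.036 in (exactly 5/138)
Excess rainfall: 9.000 − 0.036 = 8.964 in; P > Ia so Q > 0
Runoff Q = (P−Ia)²/(P−Ia+S) = (8.964)²/(8.964+0.181) = 1530169/174156 ≈ 8.786 in

Q = 1530169/174156 in ≈ 8.786 in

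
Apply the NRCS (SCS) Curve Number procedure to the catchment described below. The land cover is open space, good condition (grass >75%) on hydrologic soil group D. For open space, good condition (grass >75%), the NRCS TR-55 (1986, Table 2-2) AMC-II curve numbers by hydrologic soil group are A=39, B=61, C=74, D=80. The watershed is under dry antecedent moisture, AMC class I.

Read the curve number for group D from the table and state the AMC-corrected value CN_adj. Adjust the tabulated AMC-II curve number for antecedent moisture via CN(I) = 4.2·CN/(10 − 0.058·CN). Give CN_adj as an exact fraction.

NRCS table: open space, good condition (grass >75%), soil group D → CN(II) = 80
Dry (AMC I): CN(I) = 4.2·80/(10 − 0.058·80) = 336/(134/25) = 4200/67 ≈ 62.687

CN_adj = 4200/67 ≈ 62.687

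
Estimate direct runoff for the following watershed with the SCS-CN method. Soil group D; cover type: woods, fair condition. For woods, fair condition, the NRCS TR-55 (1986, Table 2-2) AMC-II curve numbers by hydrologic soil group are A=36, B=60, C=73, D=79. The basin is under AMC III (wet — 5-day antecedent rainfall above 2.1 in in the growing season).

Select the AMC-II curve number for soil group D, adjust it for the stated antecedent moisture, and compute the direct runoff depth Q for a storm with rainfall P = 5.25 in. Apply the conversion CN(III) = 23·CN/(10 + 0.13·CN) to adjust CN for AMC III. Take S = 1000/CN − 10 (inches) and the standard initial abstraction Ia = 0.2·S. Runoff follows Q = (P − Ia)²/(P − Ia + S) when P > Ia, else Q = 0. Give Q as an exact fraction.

Q = 63360549/15531716 in ≈ 4.079 in

NRCS table: woods, fair condition, soil group D → CN(II) = 79
CN(III) from CN(II)=79: (23·79)/(10 + 0.13·79) = 181700/2027 ≈ 89.640
S = 1000/(181700/2027) − 10 = 2100/1817 in ≈ 1.156 in
Ia = 0.2·(2100/1817) = 420/1817 in ≈ 0.231 in
Excess rainfall: 5.250 − 0.231 = 5.019 in; P > Ia so Q > 0
Runoff Q = (P−Ia)²/(P−Ia+S) = (5.019)²/(5.019+1.156) = 63360549/15531716 ≈ 4.079 in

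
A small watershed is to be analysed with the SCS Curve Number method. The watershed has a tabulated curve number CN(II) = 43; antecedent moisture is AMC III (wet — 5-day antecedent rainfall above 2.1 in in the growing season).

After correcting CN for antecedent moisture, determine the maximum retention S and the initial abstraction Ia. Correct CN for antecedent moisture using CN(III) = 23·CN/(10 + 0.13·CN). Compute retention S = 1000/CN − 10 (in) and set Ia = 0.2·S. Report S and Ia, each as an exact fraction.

S = 5700/989 in ≈ 5.763 in; Ia = 1140/989 in ≈ 1.153 in

Wet (AMC III): CN(III) = 23·43/(10 + 0.13·43) = 989/(1559/100) = 98900/1559 ≈ 63.438
Max retention: S = 1000/(98900/1559) − 10 = 5700/989 in (≈ 5.763 in)
Ia = 0.2S: 0.2·5.763 = 1.153 in (exactly 1140/989)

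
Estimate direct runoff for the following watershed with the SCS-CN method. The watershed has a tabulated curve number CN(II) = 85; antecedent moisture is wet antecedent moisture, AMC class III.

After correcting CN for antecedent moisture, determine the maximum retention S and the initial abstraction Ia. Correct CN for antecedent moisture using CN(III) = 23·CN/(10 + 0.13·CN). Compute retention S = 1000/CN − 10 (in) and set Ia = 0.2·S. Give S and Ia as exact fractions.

Adjust CN=85 to AMC III: 23·85/(10 + 0.13·85) → 1955 ÷ (421/20) = 39100/421 ≈ 92.874
Retention S: 1000/CN − 10 with CN=92.874 → S = 300/391 ≈ 0.767 in
Ia = 0.2·(300/391) = 60/391 in ≈ 0.153 in

S = 300/391 in ≈ 0.767 in; Ia = 60/391 in ≈ 0.153 in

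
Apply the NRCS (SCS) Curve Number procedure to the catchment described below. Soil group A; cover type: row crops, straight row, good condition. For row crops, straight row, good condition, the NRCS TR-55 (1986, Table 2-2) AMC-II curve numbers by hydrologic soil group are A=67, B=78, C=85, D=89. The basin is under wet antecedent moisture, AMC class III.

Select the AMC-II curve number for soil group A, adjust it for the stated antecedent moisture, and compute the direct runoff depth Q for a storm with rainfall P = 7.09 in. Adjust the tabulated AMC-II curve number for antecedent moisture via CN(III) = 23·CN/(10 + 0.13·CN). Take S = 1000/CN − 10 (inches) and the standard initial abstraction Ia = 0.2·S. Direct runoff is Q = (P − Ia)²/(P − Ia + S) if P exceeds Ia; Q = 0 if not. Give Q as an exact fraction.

Q = 1053843911761/209047282900 in ≈ 5.041 in

NRCS table: row crops, straight row, good condition, soil group A → CN(II) = 67
Wet (AMC III): CN(III) = 23·67/(10 + 0.13·67) = 1541/(1871/100) = 154100/1871 ≈ 82.362
Retention S: 1000/CN − 10 with CN=82.362 → S = 3300/1541 ≈ 2.141 in
Initial abstraction Ia = S/5 = (3300/1541)/5 = 660/1541 ≈ 0.428 in
Excess rainfall: 7.090 − 0.428 = 6.662 in; P > Ia so Q > 0
Q: (1026569/154100)² ÷ (1356569/154100) = 1053843911761/209047282900 in (≈ 5.041 in)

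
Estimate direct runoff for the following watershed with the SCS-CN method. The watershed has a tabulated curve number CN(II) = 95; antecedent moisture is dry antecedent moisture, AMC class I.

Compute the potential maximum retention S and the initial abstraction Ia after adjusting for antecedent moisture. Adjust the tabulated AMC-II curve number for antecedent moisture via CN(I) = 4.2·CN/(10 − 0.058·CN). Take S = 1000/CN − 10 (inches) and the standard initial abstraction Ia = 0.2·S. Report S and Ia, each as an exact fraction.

S = 500/399 in ≈ 1.253 in; Ia = 100/399 in ≈ 0.251 in

Adjust CN=95 to AMC I: 4.2·95/(10 − 0.058·95) → 399 ÷ (449/100) = 39900/449 ≈ 88.864
S = 1000/(39900/449) − 10 = 500/399 in ≈ 1.253 in
Ia = 0.2S: 0.2·1.253 = 0.251 in (exactly 100/399)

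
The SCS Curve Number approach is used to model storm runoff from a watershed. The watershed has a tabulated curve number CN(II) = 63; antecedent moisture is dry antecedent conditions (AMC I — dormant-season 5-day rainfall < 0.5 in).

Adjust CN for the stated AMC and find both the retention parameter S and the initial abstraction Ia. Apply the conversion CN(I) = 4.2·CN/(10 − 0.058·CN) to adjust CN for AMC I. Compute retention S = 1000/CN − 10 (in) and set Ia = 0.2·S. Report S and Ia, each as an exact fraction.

Adjust CN=63 to AMC I: 4.2·63/(10 − 0.058·63) → (1323/5) ÷ (3173/500) = 132300/3173 ≈ 41.696
S = 1000/(132300/3173) − 10 = 18500/1323 in ≈ 13.983 in
Initial abstraction Ia = S/5 = (18500/1323)/5 = 3700/1323 ≈ 2.797 in

S = 18500/1323 in ≈ 13.983 in; Ia = 3700/1323 in ≈ 2.797 in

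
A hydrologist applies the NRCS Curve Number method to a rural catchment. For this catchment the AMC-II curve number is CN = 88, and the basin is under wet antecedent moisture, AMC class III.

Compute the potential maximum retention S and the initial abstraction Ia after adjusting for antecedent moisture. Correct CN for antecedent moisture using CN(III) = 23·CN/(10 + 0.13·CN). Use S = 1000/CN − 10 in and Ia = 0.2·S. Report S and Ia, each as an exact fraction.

S = 150/253 in ≈ 0.593 in; Ia = 30/253 in ≈ 0.119 in

CN(III) from CN(II)=88: (23·88)/(10 + 0.13·88) = 6325/67 ≈ 94.403
S = 1000/(6325/67) − 10 = 150/253 in ≈ 0.593 in
Ia = 0.2S: 0.2·0.593 = 0.119 in (exactly 30/253)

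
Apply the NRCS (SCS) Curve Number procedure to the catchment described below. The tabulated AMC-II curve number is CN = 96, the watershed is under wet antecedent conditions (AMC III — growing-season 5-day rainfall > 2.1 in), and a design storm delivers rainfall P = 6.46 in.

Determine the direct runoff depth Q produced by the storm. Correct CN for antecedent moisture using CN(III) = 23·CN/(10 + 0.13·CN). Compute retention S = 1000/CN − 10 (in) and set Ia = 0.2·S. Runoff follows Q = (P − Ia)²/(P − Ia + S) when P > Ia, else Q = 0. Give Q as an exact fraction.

Q = 245577122/39307575 in ≈ 6.248 in

Adjust CN=96 to AMC III: 23·96/(10 + 0.13·96) → 2208 ÷ (562/25) = 27600/281 ≈ 98.221
Max retention: S = 1000/(27600/281) − 10 = 25/138 in (≈ 0.181 in)
Initial abstraction Ia = S/5 = (25/138)/5 = 5/138 ≈ 0.036 in
P − Ia = 6.460 − 0.036 = 11081/1725 ≈ 6.424 in (> 0, runoff occurs)
Q: (11081/1725)² ÷ (22787/3450) = 245577122/39307575 in (≈ 6.248 in)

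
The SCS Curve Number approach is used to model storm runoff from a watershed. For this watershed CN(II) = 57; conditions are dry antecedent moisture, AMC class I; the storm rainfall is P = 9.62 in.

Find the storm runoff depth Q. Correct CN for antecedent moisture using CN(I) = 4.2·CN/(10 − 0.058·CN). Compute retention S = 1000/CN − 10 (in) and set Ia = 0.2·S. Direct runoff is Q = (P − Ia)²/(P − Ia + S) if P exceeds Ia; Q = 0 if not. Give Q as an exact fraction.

Q = 130145613049/85930056450 in ≈ 1.515 in

CN(I) from CN(II)=57: (4.2·57)/(10 − 0.058·57) = 119700/3347 ≈ 35.763
Max retention: S = 1000/(119700/3347) − 10 = 21500/1197 in (≈ 17.962 in)
Ia = 0.2·(21500/1197) = 4300/1197 in ≈ 3.592 in
P − Ia = 9.620 − 3.592 = 360757/59850 ≈ 6.028 in (> 0, runoff occurs)
Runoff Q = (P−Ia)²/(P−Ia+S) = (6.028)²/(6.028+17.962) = 130145613049/85930056450 ≈ 1.515 in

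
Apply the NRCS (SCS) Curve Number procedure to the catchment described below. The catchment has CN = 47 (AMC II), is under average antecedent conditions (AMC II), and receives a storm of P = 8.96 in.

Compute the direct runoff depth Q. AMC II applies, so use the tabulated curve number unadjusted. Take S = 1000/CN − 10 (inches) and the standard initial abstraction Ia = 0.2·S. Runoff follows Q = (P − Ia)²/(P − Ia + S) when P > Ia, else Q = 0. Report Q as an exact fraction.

Q = 15515721/6206350 in ≈ 2.500 in

Average conditions: CN = 47 (no AMC adjustment).
Retention S: 1000/CN − 10 with CN=47.000 → S = 530/47 ≈ 11.277 in
Ia = 0.2·(530/47) = 106/47 in ≈ 2.255 in
P − Ia = 8.960 − 2.255 = 7878/1175 ≈ 6.705 in (> 0, runoff occurs)
Q: (7878/1175)² ÷ (21128/1175) = 15515721/6206350 in (≈ 2.500 in)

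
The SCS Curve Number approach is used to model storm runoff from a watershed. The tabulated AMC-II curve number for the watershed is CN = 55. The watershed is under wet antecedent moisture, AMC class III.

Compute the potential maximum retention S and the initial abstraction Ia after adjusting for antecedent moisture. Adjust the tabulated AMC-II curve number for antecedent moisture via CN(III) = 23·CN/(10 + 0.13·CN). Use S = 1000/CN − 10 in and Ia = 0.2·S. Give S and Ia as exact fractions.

S = 900/253 in ≈ 3.557 in; Ia = 180/253 in ≈ 0.711 in

Wet (AMC III): CN(III) = 23·55/(10 + 0.13·55) = 1265/(343/20) = 25300/343 ≈ 73.761
S = 1000/(25300/343) − 10 = 900/253 in ≈ 3.557 in
Ia = 0.2·(900/253) = 180/253 in ≈ 0.711 in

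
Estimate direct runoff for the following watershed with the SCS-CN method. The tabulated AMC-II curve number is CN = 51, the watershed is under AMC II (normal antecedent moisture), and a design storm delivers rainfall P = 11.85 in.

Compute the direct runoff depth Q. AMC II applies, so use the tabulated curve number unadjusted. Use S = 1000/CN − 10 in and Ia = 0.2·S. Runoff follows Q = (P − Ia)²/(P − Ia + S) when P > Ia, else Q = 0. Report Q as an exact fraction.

Q = 102556129/20325540 in ≈ 5.046 in

Average conditions: CN = 51 (no AMC adjustment).
Retention S: 1000/CN − 10 with CN=51.000 → S = 490/51 ≈ 9.608 in
Ia = 0.2S: 0.2·9.608 = 1.922 in (exactly 98/51)
Excess rainfall: 11.850 − 1.922 = 9.928 in; P > Ia so Q > 0
Runoff Q = (P−Ia)²/(P−Ia+S) = (9.928)²/(9.928+9.608) = 102556129/20325540 ≈ 5.046 in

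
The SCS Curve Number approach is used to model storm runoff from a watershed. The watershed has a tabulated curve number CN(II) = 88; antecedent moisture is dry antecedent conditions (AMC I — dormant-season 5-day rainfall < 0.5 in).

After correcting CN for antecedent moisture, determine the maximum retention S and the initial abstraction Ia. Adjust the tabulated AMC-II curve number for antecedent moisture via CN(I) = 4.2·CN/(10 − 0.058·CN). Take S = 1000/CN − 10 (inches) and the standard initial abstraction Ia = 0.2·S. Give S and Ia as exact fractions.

S = 250/77 in ≈ 3.247 in; Ia = 50/77 in ≈ 0.649 in

Adjust CN=88 to AMC I: 4.2·88/(10 − 0.058·88) → (1848/5) ÷ (612/125) = 3850/51 ≈ 75.490
Retention S: 1000/CN − 10 with CN=75.490 → S = 250/77 ≈ 3.247 in
Ia = 0.2S: 0.2·3.247 = 0.649 in (exactly 50/77)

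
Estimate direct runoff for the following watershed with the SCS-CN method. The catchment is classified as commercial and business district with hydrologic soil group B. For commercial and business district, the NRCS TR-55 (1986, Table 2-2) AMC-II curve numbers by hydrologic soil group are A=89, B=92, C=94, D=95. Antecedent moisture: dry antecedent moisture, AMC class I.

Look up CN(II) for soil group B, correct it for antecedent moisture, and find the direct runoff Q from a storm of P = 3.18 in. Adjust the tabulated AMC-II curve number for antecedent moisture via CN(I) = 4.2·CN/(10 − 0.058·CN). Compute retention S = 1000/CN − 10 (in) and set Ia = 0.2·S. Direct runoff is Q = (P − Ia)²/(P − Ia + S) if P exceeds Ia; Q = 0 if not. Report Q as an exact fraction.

Q = 4461839209/2820647550 in ≈ 1.582 in

NRCS table: commercial and business district, soil group B → CN(II) = 92
CN(I) from CN(II)=92: (4.2·92)/(10 − 0.058·92) = 48300/583 ≈ 82.847
Max retention: S = 1000/(48300/583) − 10 = 1000/483 in (≈ 2.070 in)
Ia = 0.2·(1000/483) = 200/483 in ≈ 0.414 in
Since P=3.180 > Ia=0.414: effective rainfall P−Ia = 66797/24150 in
Q = (66797/24150)²/((66797/24150) + 1000/483) = (4461839209/583222500)/(116797/24150) = 4461839209/2820647550 in ≈ 1.582 in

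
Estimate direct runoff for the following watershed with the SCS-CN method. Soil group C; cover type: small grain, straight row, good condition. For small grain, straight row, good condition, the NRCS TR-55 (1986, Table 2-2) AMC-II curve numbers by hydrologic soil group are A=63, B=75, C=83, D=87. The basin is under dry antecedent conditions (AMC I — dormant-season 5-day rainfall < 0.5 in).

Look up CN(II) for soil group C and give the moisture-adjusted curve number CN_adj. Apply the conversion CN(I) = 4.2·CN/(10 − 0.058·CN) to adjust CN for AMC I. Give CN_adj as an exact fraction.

CN_adj = 174300/2593 ≈ 67.219

NRCS table: small grain, straight row, good condition, soil group C → CN(II) = 83
Dry (AMC I): CN(I) = 4.2·83/(10 − 0.058·83) = (1743/5)/(2593/500) = 174300/2593 ≈ 67.219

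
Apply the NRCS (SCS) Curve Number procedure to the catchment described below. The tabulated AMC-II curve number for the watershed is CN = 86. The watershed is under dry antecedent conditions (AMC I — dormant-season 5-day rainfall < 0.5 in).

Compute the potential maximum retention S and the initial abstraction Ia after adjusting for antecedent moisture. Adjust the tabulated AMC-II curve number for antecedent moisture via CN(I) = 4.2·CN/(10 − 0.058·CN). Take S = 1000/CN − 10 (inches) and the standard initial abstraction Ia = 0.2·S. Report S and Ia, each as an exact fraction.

CN(I) from CN(II)=86: (4.2·86)/(10 − 0.058·86) = 12900/179 ≈ 72.067
Max retention: S = 1000/(12900/179) − 10 = 500/129 in (≈ 3.876 in)
Ia = 0.2S: 0.2·3.876 = 0.775 in (exactly 100/129)

S = 500/129 in ≈ 3.876 in; Ia = 100/129 in ≈ 0.775 in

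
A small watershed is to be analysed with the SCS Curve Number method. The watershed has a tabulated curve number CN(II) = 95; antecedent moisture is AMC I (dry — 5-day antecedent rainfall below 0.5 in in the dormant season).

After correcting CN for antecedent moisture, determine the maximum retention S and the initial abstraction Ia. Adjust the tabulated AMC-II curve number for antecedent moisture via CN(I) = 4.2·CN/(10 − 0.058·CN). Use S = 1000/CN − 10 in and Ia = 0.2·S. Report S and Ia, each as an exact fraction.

S = 500/399 in ≈ 1.253 in; Ia = 100/399 in ≈ 0.251 in

Adjust CN=95 to AMC I: 4.2·95/(10 − 0.058·95) → 399 ÷ (449/100) = 39900/449 ≈ 88.864
Max retention: S = 1000/(39900/449) − 10 = 500/399 in (≈ 1.253 in)
Ia = 0.2S: 0.2·1.253 = 0.251 in (exactly 100/399)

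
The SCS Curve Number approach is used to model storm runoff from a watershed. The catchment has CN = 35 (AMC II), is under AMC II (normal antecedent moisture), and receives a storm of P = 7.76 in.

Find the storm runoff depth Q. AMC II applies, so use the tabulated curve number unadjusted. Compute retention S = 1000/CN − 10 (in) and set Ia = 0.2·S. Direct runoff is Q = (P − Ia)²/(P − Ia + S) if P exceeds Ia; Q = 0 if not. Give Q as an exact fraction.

Average conditions: CN = 35 (no AMC adjustment).
S = 1000/35 − 10 = 130/7 in ≈ 18.571 in
Ia = 0.2·(130/7) = 26/7 in ≈ 3.714 in
P − Ia = 7.760 − 3.714 = 708/175 ≈ 4.046 in (> 0, runoff occurs)
Q: (708/175)² ÷ (3958/175) = 250632/346325 in (≈ 0.724 in)

Q = 250632/346325 in ≈ 0.724 in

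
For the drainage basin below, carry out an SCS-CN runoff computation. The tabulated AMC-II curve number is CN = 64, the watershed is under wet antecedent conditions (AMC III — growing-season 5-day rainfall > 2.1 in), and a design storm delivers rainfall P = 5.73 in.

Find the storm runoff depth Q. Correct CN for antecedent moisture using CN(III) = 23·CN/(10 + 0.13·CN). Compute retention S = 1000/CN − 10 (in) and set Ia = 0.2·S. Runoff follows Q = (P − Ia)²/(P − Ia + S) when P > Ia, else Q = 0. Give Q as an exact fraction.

Adjust CN=64 to AMC III: 23·64/(10 + 0.13·64) → 1472 ÷ (458/25) = 18400/229 ≈ 80.349
Retention S: 1000/CN − 10 with CN=80.349 → S = 225/92 ≈ 2.446 in
Ia = 0.2S: 0.2·2.446 = 0.489 in (exactly 45/92)
P − Ia = 5.730 − 0.489 = 6027/1150 ≈ 5.241 in (> 0, runoff occurs)
Runoff Q = (P−Ia)²/(P−Ia+S) = (5.241)²/(5.241+2.446) = 12108243/3388475 ≈ 3.573 in

Q = 12108243/3388475 in ≈ 3.573 in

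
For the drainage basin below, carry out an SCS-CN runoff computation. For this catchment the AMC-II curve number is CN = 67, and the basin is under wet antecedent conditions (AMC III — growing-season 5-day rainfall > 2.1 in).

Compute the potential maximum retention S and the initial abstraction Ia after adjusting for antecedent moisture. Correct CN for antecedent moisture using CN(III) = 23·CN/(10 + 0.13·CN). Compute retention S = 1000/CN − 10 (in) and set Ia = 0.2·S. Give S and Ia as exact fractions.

Adjust CN=67 to AMC III: 23·67/(10 + 0.13·67) → 1541 ÷ (1871/100) = 154100/1871 ≈ 82.362
Max retention: S = 1000/(154100/1871) − 10 = 3300/1541 in (≈ 2.141 in)
Ia = 0.2S: 0.2·2.141 = 0.428 in (exactly 660/1541)

S = 3300/1541 in ≈ 2.141 in; Ia = 660/1541 in ≈ 0.428 in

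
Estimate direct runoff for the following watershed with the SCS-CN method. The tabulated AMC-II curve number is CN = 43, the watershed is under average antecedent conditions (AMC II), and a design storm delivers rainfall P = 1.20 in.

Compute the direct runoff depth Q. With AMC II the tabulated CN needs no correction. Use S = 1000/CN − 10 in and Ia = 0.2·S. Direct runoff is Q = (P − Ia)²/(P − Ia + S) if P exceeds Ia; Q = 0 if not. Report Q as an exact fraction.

Average conditions: CN = 43 (no AMC adjustment).
Retention S: 1000/CN − 10 with CN=43.000 → S = 570/43 ≈ 13.256 in
Initial abstraction Ia = S/5 = (570/43)/5 = 114/43 ≈ 2.651 in
P = 1.200 ≤ Ia = 2.651 in: entire storm abstracted, Q = 0.

Q = 0 in ≈ 0.000 in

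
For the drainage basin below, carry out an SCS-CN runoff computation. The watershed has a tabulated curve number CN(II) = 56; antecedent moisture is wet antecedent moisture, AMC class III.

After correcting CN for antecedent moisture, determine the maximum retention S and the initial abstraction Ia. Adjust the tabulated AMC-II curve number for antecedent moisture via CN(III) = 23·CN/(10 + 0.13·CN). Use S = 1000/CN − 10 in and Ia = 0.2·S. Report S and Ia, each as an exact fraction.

S = 550/161 in ≈ 3.416 in; Ia = 110/161 in ≈ 0.683 in

Wet (AMC III): CN(III) = 23·56/(10 + 0.13·56) = 1288/(432/25) = 4025/54 ≈ 74.537
S = 1000/(4025/54) − 10 = 550/161 in ≈ 3.416 in
Initial abstraction Ia = S/5 = (550/161)/5 = 110/161 ≈ 0.683 in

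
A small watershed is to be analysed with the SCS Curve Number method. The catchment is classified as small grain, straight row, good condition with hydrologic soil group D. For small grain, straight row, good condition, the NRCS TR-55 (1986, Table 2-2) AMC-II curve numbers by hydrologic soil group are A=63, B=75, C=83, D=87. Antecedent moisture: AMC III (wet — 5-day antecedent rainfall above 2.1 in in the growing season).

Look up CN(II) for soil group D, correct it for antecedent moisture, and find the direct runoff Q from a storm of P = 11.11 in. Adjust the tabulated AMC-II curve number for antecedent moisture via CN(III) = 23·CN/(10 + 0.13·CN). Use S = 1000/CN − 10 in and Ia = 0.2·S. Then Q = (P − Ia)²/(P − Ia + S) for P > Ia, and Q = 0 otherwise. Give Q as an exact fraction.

Q = 4827296746321/465654911100 in ≈ 10.367 in

NRCS table: small grain, straight row, good condition, soil group D → CN(II) = 87
CN(III) from CN(II)=87: (23·87)/(10 + 0.13·87) = 200100/2131 ≈ 93.900
Max retention: S = 1000/(200100/2131) − 10 = 1300/2001 in (≈ 0.650 in)
Ia = 0.2·(1300/2001) = 260/2001 in ≈ 0.130 in
Since P=11.110 > Ia=0.130: effective rainfall P−Ia = 2197111/200100 in
Q: (2197111/200100)² ÷ (2327111/200100) = 4827296746321/465654911100 in (≈ 10.367 in)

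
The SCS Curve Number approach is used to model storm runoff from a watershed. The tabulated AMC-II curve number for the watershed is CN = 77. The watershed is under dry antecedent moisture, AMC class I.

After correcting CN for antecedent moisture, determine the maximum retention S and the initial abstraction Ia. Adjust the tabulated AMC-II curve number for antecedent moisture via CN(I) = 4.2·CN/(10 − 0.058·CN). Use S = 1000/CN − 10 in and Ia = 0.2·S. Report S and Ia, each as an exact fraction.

S = 11500/1617 in ≈ 7.112 in; Ia = 2300/1617 in ≈ 1.422 in

Adjust CN=77 to AMC I: 4.2·77/(10 − 0.058·77) → (1617/5) ÷ (2767/500) = 161700/2767 ≈ 58.439
S = 1000/(161700/2767) − 10 = 11500/1617 in ≈ 7.112 in
Ia = 0.2·(11500/1617) = 2300/1617 in ≈ 1.422 in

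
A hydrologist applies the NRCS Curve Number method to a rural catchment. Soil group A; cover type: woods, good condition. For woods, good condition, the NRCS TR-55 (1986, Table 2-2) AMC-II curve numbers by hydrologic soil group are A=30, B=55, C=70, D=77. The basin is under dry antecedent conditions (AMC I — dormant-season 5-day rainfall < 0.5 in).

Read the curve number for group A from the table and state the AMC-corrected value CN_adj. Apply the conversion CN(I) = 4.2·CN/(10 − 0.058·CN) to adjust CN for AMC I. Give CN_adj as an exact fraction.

NRCS table: woods, good condition, soil group A → CN(II) = 30
Adjust CN=30 to AMC I: 4.2·30/(10 − 0.058·30) → 126 ÷ (413/50) = 900/59 ≈ 15.254

CN_adj = 900/59 ≈ 15.254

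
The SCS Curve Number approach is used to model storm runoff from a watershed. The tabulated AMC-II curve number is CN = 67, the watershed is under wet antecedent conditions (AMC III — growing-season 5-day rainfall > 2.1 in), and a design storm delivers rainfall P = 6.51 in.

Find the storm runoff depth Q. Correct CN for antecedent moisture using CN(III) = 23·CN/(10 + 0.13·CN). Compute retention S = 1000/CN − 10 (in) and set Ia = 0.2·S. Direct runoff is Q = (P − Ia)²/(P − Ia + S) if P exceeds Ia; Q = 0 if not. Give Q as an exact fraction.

CN(III) from CN(II)=67: (23·67)/(10 + 0.13·67) = 154100/1871 ≈ 82.362
Max retention: S = 1000/(154100/1871) − 10 = 3300/1541 in (≈ 2.141 in)
Ia = 0.2S: 0.2·2.141 = 0.428 in (exactly 660/1541)
Excess rainfall: 6.510 − 0.428 = 6.082 in; P > Ia so Q > 0
Q: (937191/154100)² ÷ (1267191/154100) = 97591885609/21697125900 in (≈ 4.498 in)

Q = 97591885609/21697125900 in ≈ 4.498 in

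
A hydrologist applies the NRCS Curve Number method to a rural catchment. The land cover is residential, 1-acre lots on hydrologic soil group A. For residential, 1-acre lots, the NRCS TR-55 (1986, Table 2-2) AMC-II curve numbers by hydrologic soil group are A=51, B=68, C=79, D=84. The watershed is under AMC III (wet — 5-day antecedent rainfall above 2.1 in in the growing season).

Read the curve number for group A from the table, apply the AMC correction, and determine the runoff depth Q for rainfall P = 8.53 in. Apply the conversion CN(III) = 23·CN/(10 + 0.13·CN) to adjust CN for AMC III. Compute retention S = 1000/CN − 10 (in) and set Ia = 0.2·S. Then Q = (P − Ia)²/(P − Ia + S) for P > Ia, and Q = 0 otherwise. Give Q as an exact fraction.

Q = 814630799761/163348343700 in ≈ 4.987 in

NRCS table: residential, 1-acre lots, soil group A → CN(II) = 51
Wet (AMC III): CN(III) = 23·51/(10 + 0.13·51) = 1173/(1663/100) = 117300/1663 ≈ 70.535
Retention S: 1000/CN − 10 with CN=70.535 → S = 4900/1173 ≈ 4.177 in
Ia = 0.2S: 0.2·4.177 = 0.835 in (exactly 980/1173)
Since P=8.530 > Ia=0.835: effective rainfall P−Ia = 902569/117300 in
Runoff Q = (P−Ia)²/(P−Ia+S) = (7.695)²/(7.695+4.177) = 814630799761/163348343700 ≈ 4.987 in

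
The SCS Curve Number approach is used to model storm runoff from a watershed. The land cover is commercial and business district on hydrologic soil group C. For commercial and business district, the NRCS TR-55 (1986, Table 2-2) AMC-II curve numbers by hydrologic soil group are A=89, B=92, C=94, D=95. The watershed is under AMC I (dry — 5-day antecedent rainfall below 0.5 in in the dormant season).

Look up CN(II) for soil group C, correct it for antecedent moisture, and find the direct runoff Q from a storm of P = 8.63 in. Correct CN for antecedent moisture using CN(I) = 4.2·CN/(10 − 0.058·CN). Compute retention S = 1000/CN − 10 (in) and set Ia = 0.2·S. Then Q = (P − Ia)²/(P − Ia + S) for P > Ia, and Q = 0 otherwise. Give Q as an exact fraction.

NRCS table: commercial and business district, soil group C → CN(II) = 94
Dry (AMC I): CN(I) = 4.2·94/(10 − 0.058·94) = (1974/5)/(1137/250) = 32900/379 ≈ 86.807
Max retention: S = 1000/(32900/379) − 10 = 500/329 in (≈ 1.520 in)
Initial abstraction Ia = S/5 = (500/329)/5 = 100/329 ≈ 0.304 in
P − Ia = 8.630 − 0.304 = 273927/32900 ≈ 8.326 in (> 0, runoff occurs)
Q = (273927/32900)²/((273927/32900) + 500/329) = (75036001329/1082410000)/(323927/32900) = 75036001329/10657198300 in ≈ 7.041 in

Q = 75036001329/10657198300 in ≈ 7.041 in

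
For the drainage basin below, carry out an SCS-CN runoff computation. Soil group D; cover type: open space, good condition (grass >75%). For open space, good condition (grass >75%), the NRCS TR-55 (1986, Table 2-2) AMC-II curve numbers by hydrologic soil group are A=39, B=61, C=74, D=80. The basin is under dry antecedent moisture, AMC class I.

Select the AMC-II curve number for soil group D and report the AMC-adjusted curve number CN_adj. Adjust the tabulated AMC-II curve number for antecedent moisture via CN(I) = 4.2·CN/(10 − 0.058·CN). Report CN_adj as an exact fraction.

CN_adj = 4200/67 ≈ 62.687

NRCS table: open space, good condition (grass >75%), soil group D → CN(II) = 80
Adjust CN=80 to AMC I: 4.2·80/(10 − 0.058·80) → 336 ÷ (134/25) = 4200/67 ≈ 62.687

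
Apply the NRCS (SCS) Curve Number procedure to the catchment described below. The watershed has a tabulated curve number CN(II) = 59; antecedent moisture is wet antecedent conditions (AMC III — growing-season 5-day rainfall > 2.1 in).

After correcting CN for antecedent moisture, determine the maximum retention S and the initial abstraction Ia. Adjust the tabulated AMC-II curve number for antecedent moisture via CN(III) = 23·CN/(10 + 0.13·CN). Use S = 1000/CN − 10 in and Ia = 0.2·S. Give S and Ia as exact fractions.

CN(III) from CN(II)=59: (23·59)/(10 + 0.13·59) = 135700/1767 ≈ 76.797
Max retention: S = 1000/(135700/1767) − 10 = 4100/1357 in (≈ 3.021 in)
Ia = 0.2S: 0.2·3.021 = 0.604 in (exactly 820/1357)

S = 4100/1357 in ≈ 3.021 in; Ia = 820/1357 in ≈ 0.604 in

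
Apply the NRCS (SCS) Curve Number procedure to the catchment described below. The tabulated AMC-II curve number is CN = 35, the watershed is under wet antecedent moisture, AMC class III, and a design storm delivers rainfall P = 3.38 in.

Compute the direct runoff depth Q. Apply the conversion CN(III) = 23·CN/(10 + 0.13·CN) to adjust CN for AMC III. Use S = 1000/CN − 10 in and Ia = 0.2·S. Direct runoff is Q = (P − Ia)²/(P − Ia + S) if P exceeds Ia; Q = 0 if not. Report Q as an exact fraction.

Q = 15530437/49048650 in ≈ 0.317 in

Adjust CN=35 to AMC III: 23·35/(10 + 0.13·35) → 805 ÷ (291/20) = 16100/291 ≈ 55.326
Max retention: S = 1000/(16100/291) − 10 = 1300/161 in (≈ 8.075 in)
Initial abstraction Ia = S/5 = (1300/161)/5 = 260/161 ≈ 1.615 in
Since P=3.380 > Ia=1.615: effective rainfall P−Ia = 14209/8050 in
Q: (14209/8050)² ÷ (79209/8050) = 15530437/49048650 in (≈ 0.317 in)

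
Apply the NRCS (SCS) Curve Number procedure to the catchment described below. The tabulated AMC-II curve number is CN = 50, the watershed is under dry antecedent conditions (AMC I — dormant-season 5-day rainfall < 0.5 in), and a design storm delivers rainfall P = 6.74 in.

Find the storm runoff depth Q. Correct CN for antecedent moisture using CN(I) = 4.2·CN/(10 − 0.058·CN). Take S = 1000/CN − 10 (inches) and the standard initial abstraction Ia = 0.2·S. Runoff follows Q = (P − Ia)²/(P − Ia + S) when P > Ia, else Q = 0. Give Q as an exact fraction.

Q = 4313929/28430850 in ≈ 0.152 in

Adjust CN=50 to AMC I: 4.2·50/(10 − 0.058·50) → 210 ÷ (71/10) = 2100/71 ≈ 29.577
S = 1000/(2100/71) − 10 = 500/21 in ≈ 23.810 in
Ia = 0.2S: 0.2·23.810 = 4.762 in (exactly 100/21)
Excess rainfall: 6.740 − 4.762 = 1.978 in; P > Ia so Q > 0
Runoff Q = (P−Ia)²/(P−Ia+S) = (1.978)²/(1.978+23.810) = 4313929/28430850 ≈ 0.152 in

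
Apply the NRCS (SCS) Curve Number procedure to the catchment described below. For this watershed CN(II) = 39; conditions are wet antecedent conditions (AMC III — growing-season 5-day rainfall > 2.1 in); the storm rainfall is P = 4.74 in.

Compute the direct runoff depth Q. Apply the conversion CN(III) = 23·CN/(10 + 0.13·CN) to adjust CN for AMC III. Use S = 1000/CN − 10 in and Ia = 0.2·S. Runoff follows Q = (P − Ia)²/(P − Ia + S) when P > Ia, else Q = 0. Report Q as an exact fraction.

Q = 22979224921/20478016650 in ≈ 1.122 in

Adjust CN=39 to AMC III: 23·39/(10 + 0.13·39) → 897 ÷ (1507/100) = 89700/1507 ≈ 59.522
S = 1000/(89700/1507) − 10 = 6100/897 in ≈ 6.800 in
Ia = 0.2S: 0.2·6.800 = 1.360 in (exactly 1220/897)
P − Ia = 4.740 − 1.360 = 151589/44850 ≈ 3.380 in (> 0, runoff occurs)
Q = (151589/44850)²/((151589/44850) + 6100/897) = (22979224921/2011522500)/(456589/44850) = 22979224921/20478016650 in ≈ 1.122 in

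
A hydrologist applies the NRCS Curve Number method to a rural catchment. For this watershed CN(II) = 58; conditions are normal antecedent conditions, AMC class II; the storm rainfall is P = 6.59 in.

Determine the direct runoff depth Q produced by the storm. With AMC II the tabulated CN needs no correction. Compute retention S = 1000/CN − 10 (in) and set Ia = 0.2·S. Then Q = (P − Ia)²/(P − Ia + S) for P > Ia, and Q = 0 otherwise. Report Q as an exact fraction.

AMC II — tabulated CN = 58 applies directly.
Max retention: S = 1000/58 − 10 = 210/29 in (≈ 7.241 in)
Ia = 0.2·(210/29) = 42/29 in ≈ 1.448 in
Since P=6.590 > Ia=1.448: effective rainfall P−Ia = 14911/2900 in
Q: (14911/2900)² ÷ (35911/2900) = 222337921/104141900 in (≈ 2.135 in)

Q = 222337921/104141900 in ≈ 2.135 in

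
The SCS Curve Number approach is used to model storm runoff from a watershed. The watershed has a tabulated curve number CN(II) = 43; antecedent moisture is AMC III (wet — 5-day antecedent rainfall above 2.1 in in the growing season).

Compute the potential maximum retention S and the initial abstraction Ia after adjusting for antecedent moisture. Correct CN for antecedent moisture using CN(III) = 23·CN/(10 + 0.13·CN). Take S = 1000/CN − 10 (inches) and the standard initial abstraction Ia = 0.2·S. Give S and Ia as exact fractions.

CN(III) from CN(II)=43: (23·43)/(10 + 0.13·43) = 98900/1559 ≈ 63.438
S = 1000/(98900/1559) − 10 = 5700/989 in ≈ 5.763 in
Ia = 0.2·(5700/989) = 1140/989 in ≈ 1.153 in

S = 5700/989 in ≈ 5.763 in; Ia = 1140/989 in ≈ 1.153 in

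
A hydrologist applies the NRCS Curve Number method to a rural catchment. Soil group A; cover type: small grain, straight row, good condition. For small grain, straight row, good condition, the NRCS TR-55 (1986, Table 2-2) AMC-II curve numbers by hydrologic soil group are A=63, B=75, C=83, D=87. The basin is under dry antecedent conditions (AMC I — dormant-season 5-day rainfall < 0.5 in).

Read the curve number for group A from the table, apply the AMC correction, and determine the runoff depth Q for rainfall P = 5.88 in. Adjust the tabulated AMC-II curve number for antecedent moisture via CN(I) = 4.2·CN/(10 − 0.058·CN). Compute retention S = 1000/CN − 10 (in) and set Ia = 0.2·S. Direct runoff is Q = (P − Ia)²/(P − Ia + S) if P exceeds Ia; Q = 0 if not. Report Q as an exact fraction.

Q = 10400124361/18670209075 in ≈ 0.557 in

NRCS table: small grain, straight row, good condition, soil group A → CN(II) = 63
Adjust CN=63 to AMC I: 4.2·63/(10 − 0.058·63) → (1323/5) ÷ (3173/500) = 132300/3173 ≈ 41.696
S = 1000/(132300/3173) − 10 = 18500/1323 in ≈ 13.983 in
Ia = 0.2·(18500/1323) = 3700/1323 in ≈ 2.797 in
P − Ia = 5.880 − 2.797 = 101981/33075 ≈ 3.083 in (> 0, runoff occurs)
Q: (101981/33075)² ÷ (564481/33075) = 10400124361/18670209075 in (≈ 0.557 in)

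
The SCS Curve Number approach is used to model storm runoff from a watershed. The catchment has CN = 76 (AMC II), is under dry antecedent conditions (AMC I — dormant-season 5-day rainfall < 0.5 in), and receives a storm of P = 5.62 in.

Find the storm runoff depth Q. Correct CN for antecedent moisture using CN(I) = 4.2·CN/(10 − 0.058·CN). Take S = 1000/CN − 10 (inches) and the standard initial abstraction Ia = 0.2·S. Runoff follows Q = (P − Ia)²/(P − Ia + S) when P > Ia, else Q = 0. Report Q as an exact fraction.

Q = 749281129/514530450 in ≈ 1.456 in

CN(I) from CN(II)=76: (4.2·76)/(10 − 0.058·76) = 13300/233 ≈ 57.082
S = 1000/(13300/233) − 10 = 1000/133 in ≈ 7.519 in
Ia = 0.2S: 0.2·7.519 = 1.504 in (exactly 200/133)
P − Ia = 5.620 − 1.504 = 27373/6650 ≈ 4.116 in (> 0, runoff occurs)
Runoff Q = (P−Ia)²/(P−Ia+S) = (4.116)²/(4.116+7.519) = 749281129/514530450 ≈ 1.456 in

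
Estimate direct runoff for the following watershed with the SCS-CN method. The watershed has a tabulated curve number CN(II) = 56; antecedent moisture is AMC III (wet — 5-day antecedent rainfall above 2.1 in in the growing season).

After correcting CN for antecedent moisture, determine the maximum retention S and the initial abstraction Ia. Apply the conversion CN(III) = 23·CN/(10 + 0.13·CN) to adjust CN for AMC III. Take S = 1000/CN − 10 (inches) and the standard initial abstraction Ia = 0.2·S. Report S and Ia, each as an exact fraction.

Wet (AMC III): CN(III) = 23·56/(10 + 0.13·56) = 1288/(432/25) = 4025/54 ≈ 74.537
Max retention: S = 1000/(4025/54) − 10 = 550/161 in (≈ 3.416 in)
Initial abstraction Ia = S/5 = (550/161)/5 = 110/161 ≈ 0.683 in

S = 550/161 in ≈ 3.416 in; Ia = 110/161 in ≈ 0.683 in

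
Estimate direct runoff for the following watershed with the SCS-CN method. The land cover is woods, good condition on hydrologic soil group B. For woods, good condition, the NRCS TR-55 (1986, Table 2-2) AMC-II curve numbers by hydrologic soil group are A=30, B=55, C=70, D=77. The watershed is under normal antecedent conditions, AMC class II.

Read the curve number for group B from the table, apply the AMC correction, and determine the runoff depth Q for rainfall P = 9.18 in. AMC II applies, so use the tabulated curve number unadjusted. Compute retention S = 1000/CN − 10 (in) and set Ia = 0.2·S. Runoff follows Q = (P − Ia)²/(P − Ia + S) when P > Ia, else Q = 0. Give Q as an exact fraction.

NRCS table: woods, good condition, soil group B → CN(II) = 55
Average conditions: CN = 55 (no AMC adjustment).
S = 1000/55 − 10 = 90/11 in ≈ 8.182 in
Ia = 0.2S: 0.2·8.182 = 1.636 in (exactly 18/11)
Excess rainfall: 9.180 − 1.636 = 7.544 in; P > Ia so Q > 0
Runoff Q = (P−Ia)²/(P−Ia+S) = (7.544)²/(7.544+8.182) = 1912689/528550 ≈ 3.619 in

Q = 1912689/528550 in ≈ 3.619 in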